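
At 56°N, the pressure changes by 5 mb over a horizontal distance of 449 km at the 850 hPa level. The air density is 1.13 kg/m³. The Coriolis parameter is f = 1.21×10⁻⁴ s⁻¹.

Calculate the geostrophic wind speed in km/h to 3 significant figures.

29.3 km/h

Pressure gradient: |∂P/∂n| = 500 Pa / 449000 m = 1.11×10⁻³ Pa/m
Geostrophic balance (pressure-gradient force = Coriolis force):
V_g = (1/(fρ)) |∂P/∂n| = 1.11×10⁻³ / (1.21×10⁻⁴ × 1.13) = 8.14 m/s
Converting: 8.14 m/s × 3.6 = 29.3 km/h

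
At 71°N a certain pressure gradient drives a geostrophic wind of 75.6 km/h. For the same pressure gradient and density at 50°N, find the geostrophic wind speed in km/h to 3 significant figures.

93.3 km/h

With the same pressure gradient and density, V_g ∝ 1/f ∝ 1/sin φ.
V₂ = V₁ · sin φ₁ / sin φ₂ = 75.6 × sin 71° / sin 50°
V₂ = 75.6 × 0.9455/0.7660 = 93.3 km/h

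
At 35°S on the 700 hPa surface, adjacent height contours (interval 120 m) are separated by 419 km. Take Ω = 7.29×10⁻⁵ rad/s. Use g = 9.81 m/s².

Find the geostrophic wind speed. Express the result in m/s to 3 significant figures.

Coriolis parameter at 35°S:
f = 2Ω sin φ = 2 × 7.29×10⁻⁵ × sin 35° = 8.36×10⁻⁵ s⁻¹
Height gradient: |∂Z/∂n| = 120 m / 419000 m = 2.86×10⁻⁴
On a pressure surface, geostrophic balance gives V_g = (g/f)|∂Z/∂n|:
V_g = 9.81 × 2.86×10⁻⁴ / 8.36×10⁻⁵ = 33.6 m/s

33.6 m/s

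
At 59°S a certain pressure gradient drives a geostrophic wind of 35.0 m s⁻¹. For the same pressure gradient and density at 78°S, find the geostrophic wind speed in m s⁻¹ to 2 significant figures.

With the same pressure gradient and density, V_g ∝ 1/f ∝ 1/sin φ.
V₂ = V₁ · sin φ₁ / sin φ₂ = 35.0 × sin 59° / sin 78°
V₂ = 35.0 × 0.8572/0.9781 = 31 m s⁻¹

31 m s⁻¹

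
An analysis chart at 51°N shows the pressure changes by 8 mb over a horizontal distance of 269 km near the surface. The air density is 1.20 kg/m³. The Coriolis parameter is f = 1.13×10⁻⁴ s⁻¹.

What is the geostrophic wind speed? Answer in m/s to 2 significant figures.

22 m/s

Pressure gradient: |∂P/∂n| = 800 Pa / 269000 m = 2.97×10⁻³ Pa/m
Geostrophic balance (pressure-gradient force = Coriolis force):
V_g = (1/(fρ)) |∂P/∂n| = 2.97×10⁻³ / (1.13×10⁻⁴ × 1.20) = 21.9 m/s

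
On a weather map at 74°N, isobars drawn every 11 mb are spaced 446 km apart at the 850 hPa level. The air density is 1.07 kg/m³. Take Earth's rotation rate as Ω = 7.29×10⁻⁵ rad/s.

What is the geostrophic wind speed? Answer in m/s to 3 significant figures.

16.4 m/s

Coriolis parameter at 74°N:
f = 2Ω sin φ = 2 × 7.29×10⁻⁵ × sin 74° = 1.40×10⁻⁴ s⁻¹
Pressure gradient: |∂P/∂n| = 1100 Pa / 446000 m = 2.47×10⁻³ Pa/m
Geostrophic balance (pressure-gradient force = Coriolis force):
V_g = (1/(fρ)) |∂P/∂n| = 2.47×10⁻³ / (1.40×10⁻⁴ × 1.07) = 16.4 m/s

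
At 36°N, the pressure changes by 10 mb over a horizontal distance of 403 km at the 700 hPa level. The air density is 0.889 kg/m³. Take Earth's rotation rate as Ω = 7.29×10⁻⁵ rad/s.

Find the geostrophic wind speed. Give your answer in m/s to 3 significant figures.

32.6 m/s

Coriolis parameter at 36°N:
f = 2Ω sin φ = 2 × 7.29×10⁻⁵ × sin 36° = 8.57×10⁻⁵ s⁻¹
Pressure gradient: |∂P/∂n| = 1000 Pa / 403000 m = 2.48×10⁻³ Pa/m
Geostrophic balance (pressure-gradient force = Coriolis force):
V_g = (1/(fρ)) |∂P/∂n| = 2.48×10⁻³ / (8.57×10⁻⁵ × 0.889) = 32.6 m/s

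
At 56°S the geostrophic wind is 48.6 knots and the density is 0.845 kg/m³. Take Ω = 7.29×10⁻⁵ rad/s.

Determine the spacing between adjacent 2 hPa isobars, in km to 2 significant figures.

78 km

Coriolis parameter at 56°S:
f = 2Ω sin φ = 2 × 7.29×10⁻⁵ × sin 56° = 1.21×10⁻⁴ s⁻¹
Wind speed in SI: 48.6 knots = 25.0 m/s
Geostrophic balance rearranged: |∂P/∂n| = f ρ V_g
|∂P/∂n| = 1.21×10⁻⁴ × 0.845 × 25.0 = 2.55×10⁻³ Pa/m
Isobar spacing: Δn = ΔP/|∂P/∂n| = 200 Pa / 2.55×10⁻³ Pa/m = 78319 m ≈ 78 km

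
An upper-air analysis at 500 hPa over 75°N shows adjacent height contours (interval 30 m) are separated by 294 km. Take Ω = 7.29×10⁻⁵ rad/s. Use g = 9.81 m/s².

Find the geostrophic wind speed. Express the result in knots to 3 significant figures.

Coriolis parameter at 75°N:
f = 2Ω sin φ = 2 × 7.29×10⁻⁵ × sin 75° = 1.41×10⁻⁴ s⁻¹
Height gradient: |∂Z/∂n| = 30 m / 294000 m = 1.02×10⁻⁴
On a pressure surface, geostrophic balance gives V_g = (g/f)|∂Z/∂n|:
V_g = 9.81 × 1.02×10⁻⁴ / 1.41×10⁻⁴ = 7.11 m/s
Converting: 7.11 m/s × 1.944 = 13.8 knots

13.8 knots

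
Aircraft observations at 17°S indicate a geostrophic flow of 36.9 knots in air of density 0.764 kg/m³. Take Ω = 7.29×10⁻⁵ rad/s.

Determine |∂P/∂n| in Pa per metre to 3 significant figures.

Coriolis parameter at 17°S:
f = 2Ω sin φ = 2 × 7.29×10⁻⁵ × sin 17° = 4.26×10⁻⁵ s⁻¹
Wind speed in SI: 36.9 knots = 19.0 m/s
Geostrophic balance rearranged: |∂P/∂n| = f ρ V_g
|∂P/∂n| = 4.26×10⁻⁵ × 0.764 × 19.0 = 6.18×10⁻⁴ Pa/m

6.18×10⁻⁴ Pa/m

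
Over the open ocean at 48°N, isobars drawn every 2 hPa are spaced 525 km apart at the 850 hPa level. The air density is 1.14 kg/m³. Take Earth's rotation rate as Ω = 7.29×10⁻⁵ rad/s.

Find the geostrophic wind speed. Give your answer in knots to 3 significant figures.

6.00 knots

Coriolis parameter at 48°N:
f = 2Ω sin φ = 2 × 7.29×10⁻⁵ × sin 48° = 1.08×10⁻⁴ s⁻¹
Pressure gradient: |∂P/∂n| = 200 Pa / 525000 m = 3.81×10⁻⁴ Pa/m
Geostrophic balance (pressure-gradient force = Coriolis force):
V_g = (1/(fρ)) |∂P/∂n| = 3.81×10⁻⁴ / (1.08×10⁻⁴ × 1.14) = 3.08 m/s
Converting: 3.08 m/s × 1.944 = 6.00 knots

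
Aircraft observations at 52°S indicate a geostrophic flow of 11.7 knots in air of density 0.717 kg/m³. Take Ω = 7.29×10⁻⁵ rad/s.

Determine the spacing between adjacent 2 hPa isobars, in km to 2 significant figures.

Coriolis parameter at 52°S:
f = 2Ω sin φ = 2 × 7.29×10⁻⁵ × sin 52° = 1.15×10⁻⁴ s⁻¹
Wind speed in SI: 11.7 knots = 6.02 m/s
Geostrophic balance rearranged: |∂P/∂n| = f ρ V_g
|∂P/∂n| = 1.15×10⁻⁴ × 0.717 × 6.02 = 4.96×10⁻⁴ Pa/m
Isobar spacing: Δn = ΔP/|∂P/∂n| = 200 Pa / 4.96×10⁻⁴ Pa/m = 403364 m ≈ 400 km

400 km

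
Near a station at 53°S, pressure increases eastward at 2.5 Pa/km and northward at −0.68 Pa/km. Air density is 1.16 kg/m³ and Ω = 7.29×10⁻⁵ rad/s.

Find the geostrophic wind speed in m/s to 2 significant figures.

Coriolis parameter at 53°S:
f = 2Ω sin φ = 2 × 7.29×10⁻⁵ × sin 53° = 1.16×10⁻⁴ s⁻¹
In the Southern Hemisphere f is negative: f = −1.16×10⁻⁴ s⁻¹.
Component geostrophic relations (x east, y north):
u_g = −(1/(fρ)) ∂P/∂y,  v_g = (1/(fρ)) ∂P/∂x
u_g = −(−0.68×10⁻³)/(−1.16×10⁻⁴ × 1.16) = −5.03 m/s;  v_g = (2.5×10⁻³)/(−1.16×10⁻⁴ × 1.16) = −18.5 m/s
|V_g| = √(u_g² + v_g²) = 19.2 m/s

19 m/s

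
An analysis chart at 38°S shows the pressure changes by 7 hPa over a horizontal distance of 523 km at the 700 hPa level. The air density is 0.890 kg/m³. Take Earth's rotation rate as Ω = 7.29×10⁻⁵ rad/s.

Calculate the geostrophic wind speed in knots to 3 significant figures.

32.6 knots

Coriolis parameter at 38°S:
f = 2Ω sin φ = 2 × 7.29×10⁻⁵ × sin 38° = 8.98×10⁻⁵ s⁻¹
Pressure gradient: |∂P/∂n| = 700 Pa / 523000 m = 1.34×10⁻³ Pa/m
Geostrophic balance (pressure-gradient force = Coriolis force):
V_g = (1/(fρ)) |∂P/∂n| = 1.34×10⁻³ / (8.98×10⁻⁵ × 0.890) = 16.8 m/s
Converting: 16.8 m/s × 1.944 = 32.6 knots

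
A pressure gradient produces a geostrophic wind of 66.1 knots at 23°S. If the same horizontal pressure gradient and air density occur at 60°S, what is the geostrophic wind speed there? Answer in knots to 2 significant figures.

With the same pressure gradient and density, V_g ∝ 1/f ∝ 1/sin φ.
V₂ = V₁ · sin φ₁ / sin φ₂ = 66.1 × sin 23° / sin 60°
V₂ = 66.1 × 0.3907/0.8660 = 30 knots

30 knots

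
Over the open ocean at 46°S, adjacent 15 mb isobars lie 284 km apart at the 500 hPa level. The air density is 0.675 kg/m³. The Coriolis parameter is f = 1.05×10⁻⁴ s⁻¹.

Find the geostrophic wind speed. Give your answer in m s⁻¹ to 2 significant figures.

75 m s⁻¹

Pressure gradient: |∂P/∂n| = 1500 Pa / 284000 m = 5.28×10⁻³ Pa/m
Geostrophic balance (pressure-gradient force = Coriolis force):
V_g = (1/(fρ)) |∂P/∂n| = 5.28×10⁻³ / (1.05×10⁻⁴ × 0.675) = 74.5 m/s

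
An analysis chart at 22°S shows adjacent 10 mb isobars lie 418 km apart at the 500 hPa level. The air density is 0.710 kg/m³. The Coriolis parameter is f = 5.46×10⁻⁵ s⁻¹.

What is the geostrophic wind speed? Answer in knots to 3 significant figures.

120 knots

Pressure gradient: |∂P/∂n| = 1000 Pa / 418000 m = 2.39×10⁻³ Pa/m
Geostrophic balance (pressure-gradient force = Coriolis force):
V_g = (1/(fρ)) |∂P/∂n| = 2.39×10⁻³ / (5.46×10⁻⁵ × 0.710) = 61.7 m/s
Converting: 61.7 m/s × 1.944 = 120 knots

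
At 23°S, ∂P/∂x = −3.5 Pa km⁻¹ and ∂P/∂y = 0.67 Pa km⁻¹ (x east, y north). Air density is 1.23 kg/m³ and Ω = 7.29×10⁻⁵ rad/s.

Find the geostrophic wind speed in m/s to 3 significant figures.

50.9 m/s

Coriolis parameter at 23°S:
f = 2Ω sin φ = 2 × 7.29×10⁻⁵ × sin 23° = 5.70×10⁻⁵ s⁻¹
In the Southern Hemisphere f is negative: f = −5.70×10⁻⁵ s⁻¹.
Component geostrophic relations (x east, y north):
u_g = −(1/(fρ)) ∂P/∂y,  v_g = (1/(fρ)) ∂P/∂x
u_g = −(0.67×10⁻³)/(−5.70×10⁻⁵ × 1.23) = 9.56 m/s;  v_g = (−3.5×10⁻³)/(−5.70×10⁻⁵ × 1.23) = 49.9 m/s
|V_g| = √(u_g² + v_g²) = 50.9 m/s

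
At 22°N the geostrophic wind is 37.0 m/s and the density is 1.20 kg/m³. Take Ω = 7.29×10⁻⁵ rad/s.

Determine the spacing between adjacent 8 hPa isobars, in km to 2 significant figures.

330 km

Coriolis parameter at 22°N:
f = 2Ω sin φ = 2 × 7.29×10⁻⁵ × sin 22° = 5.46×10⁻⁵ s⁻¹
Geostrophic balance rearranged: |∂P/∂n| = f ρ V_g
|∂P/∂n| = 5.46×10⁻⁵ × 1.20 × 37.0 = 2.43×10⁻³ Pa/m
Isobar spacing: Δn = ΔP/|∂P/∂n| = 800 Pa / 2.43×10⁻³ Pa/m = 329894 m ≈ 330 km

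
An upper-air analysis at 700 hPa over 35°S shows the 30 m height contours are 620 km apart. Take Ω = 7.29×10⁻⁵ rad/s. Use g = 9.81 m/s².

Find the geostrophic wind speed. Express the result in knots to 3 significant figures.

11.0 knots

Coriolis parameter at 35°S:
f = 2Ω sin φ = 2 × 7.29×10⁻⁵ × sin 35° = 8.36×10⁻⁵ s⁻¹
Height gradient: |∂Z/∂n| = 30 m / 620000 m = 4.84×10⁻⁵
On a pressure surface, geostrophic balance gives V_g = (g/f)|∂Z/∂n|:
V_g = 9.81 × 4.84×10⁻⁵ / 8.36×10⁻⁵ = 5.68 m/s
Converting: 5.68 m/s × 1.944 = 11.0 knots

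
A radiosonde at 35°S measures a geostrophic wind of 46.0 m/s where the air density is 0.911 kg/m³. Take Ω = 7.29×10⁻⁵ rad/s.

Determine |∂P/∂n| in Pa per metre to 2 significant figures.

Coriolis parameter at 35°S:
f = 2Ω sin φ = 2 × 7.29×10⁻⁵ × sin 35° = 8.36×10⁻⁵ s⁻¹
Geostrophic balance rearranged: |∂P/∂n| = f ρ V_g
|∂P/∂n| = 8.36×10⁻⁵ × 0.911 × 46.0 = 3.50×10⁻³ Pa/m

3.5×10⁻³ Pa/m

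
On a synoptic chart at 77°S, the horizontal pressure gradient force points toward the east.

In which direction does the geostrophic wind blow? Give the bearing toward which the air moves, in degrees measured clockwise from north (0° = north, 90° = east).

000°

The pressure-gradient force points toward the east (bearing 090°).
Geostrophic balance: in the Southern Hemisphere the Coriolis force deflects motion to the left, so the geostrophic wind blows 90° to the left of the pressure-gradient force (low pressure on the right).
Rotating 090° by 90° counterclockwise gives 000° — the wind blows toward the north.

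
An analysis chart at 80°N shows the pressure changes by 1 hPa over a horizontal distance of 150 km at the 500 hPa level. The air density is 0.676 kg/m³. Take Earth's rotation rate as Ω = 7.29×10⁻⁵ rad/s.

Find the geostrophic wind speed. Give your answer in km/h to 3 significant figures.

Coriolis parameter at 80°N:
f = 2Ω sin φ = 2 × 7.29×10⁻⁵ × sin 80° = 1.44×10⁻⁴ s⁻¹
Pressure gradient: |∂P/∂n| = 100 Pa / 150000 m = 6.67×10⁻⁴ Pa/m
Geostrophic balance (pressure-gradient force = Coriolis force):
V_g = (1/(fρ)) |∂P/∂n| = 6.67×10⁻⁴ / (1.44×10⁻⁴ × 0.676) = 6.87 m/s
Converting: 6.87 m/s × 3.6 = 24.7 km/h

24.7 km/h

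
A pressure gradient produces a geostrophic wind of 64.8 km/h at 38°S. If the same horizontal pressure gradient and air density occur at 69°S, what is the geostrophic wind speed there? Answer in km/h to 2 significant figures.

43 km/h

With the same pressure gradient and density, V_g ∝ 1/f ∝ 1/sin φ.
V₂ = V₁ · sin φ₁ / sin φ₂ = 64.8 × sin 38° / sin 69°
V₂ = 64.8 × 0.6157/0.9336 = 43 km/h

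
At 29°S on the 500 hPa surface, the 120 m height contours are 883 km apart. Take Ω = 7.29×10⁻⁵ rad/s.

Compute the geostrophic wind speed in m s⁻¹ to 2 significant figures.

19 m s⁻¹

Coriolis parameter at 29°S:
f = 2Ω sin φ = 2 × 7.29×10⁻⁵ × sin 29° = 7.07×10⁻⁵ s⁻¹
Height gradient: |∂Z/∂n| = 120 m / 883000 m = 1.36×10⁻⁴
On a pressure surface, geostrophic balance gives V_g = (g/f)|∂Z/∂n|:
V_g = 9.81 × 1.36×10⁻⁴ / 7.07×10⁻⁵ = 18.9 m/s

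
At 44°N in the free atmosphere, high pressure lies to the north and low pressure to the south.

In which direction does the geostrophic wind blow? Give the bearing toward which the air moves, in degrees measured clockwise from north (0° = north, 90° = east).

The pressure-gradient force points toward the south (bearing 180°).
Geostrophic balance: in the Northern Hemisphere the Coriolis force deflects motion to the right, so the geostrophic wind blows 90° to the right of the pressure-gradient force (low pressure on the left).
Rotating 180° by 90° clockwise gives 270° — the wind blows toward the west.

270°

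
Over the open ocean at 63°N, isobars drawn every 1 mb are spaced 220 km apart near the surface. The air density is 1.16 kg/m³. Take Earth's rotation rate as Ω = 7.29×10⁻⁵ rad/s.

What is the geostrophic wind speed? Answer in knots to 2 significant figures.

5.9 knots

Coriolis parameter at 63°N:
f = 2Ω sin φ = 2 × 7.29×10⁻⁵ × sin 63° = 1.30×10⁻⁴ s⁻¹
Pressure gradient: |∂P/∂n| = 100 Pa / 220000 m = 4.55×10⁻⁴ Pa/m
Geostrophic balance (pressure-gradient force = Coriolis force):
V_g = (1/(fρ)) |∂P/∂n| = 4.55×10⁻⁴ / (1.30×10⁻⁴ × 1.16) = 3.02 m/s
Converting: 3.02 m/s × 1.944 = 5.9 knots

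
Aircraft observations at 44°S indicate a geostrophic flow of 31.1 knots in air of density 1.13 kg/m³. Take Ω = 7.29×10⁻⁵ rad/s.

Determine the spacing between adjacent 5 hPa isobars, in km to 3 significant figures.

Coriolis parameter at 44°S:
f = 2Ω sin φ = 2 × 7.29×10⁻⁵ × sin 44° = 1.01×10⁻⁴ s⁻¹
Wind speed in SI: 31.1 knots = 16.0 m/s
Geostrophic balance rearranged: |∂P/∂n| = f ρ V_g
|∂P/∂n| = 1.01×10⁻⁴ × 1.13 × 16.0 = 1.83×10⁻³ Pa/m
Isobar spacing: Δn = ΔP/|∂P/∂n| = 500 Pa / 1.83×10⁻³ Pa/m = 273064 m ≈ 273 km

273 km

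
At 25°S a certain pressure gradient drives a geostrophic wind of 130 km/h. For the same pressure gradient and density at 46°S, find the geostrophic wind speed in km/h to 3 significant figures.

With the same pressure gradient and density, V_g ∝ 1/f ∝ 1/sin φ.
V₂ = V₁ · sin φ₁ / sin φ₂ = 130 × sin 25° / sin 46°
V₂ = 130 × 0.4226/0.7193 = 76.4 km/h

76.4 km/h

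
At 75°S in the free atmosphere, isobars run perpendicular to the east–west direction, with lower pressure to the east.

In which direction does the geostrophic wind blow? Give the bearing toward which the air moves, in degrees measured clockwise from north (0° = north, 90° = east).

000°

The pressure-gradient force points toward the east (bearing 090°).
Geostrophic balance: in the Southern Hemisphere the Coriolis force deflects motion to the left, so the geostrophic wind blows 90° to the left of the pressure-gradient force (low pressure on the right).
Rotating 090° by 90° counterclockwise gives 000° — the wind blows toward the north.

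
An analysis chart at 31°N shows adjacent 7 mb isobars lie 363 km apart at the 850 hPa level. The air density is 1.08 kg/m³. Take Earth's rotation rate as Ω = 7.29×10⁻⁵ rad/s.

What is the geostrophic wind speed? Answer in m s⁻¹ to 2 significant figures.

Coriolis parameter at 31°N:
f = 2Ω sin φ = 2 × 7.29×10⁻⁵ × sin 31° = 7.51×10⁻⁵ s⁻¹
Pressure gradient: |∂P/∂n| = 700 Pa / 363000 m = 1.93×10⁻³ Pa/m
Geostrophic balance (pressure-gradient force = Coriolis force):
V_g = (1/(fρ)) |∂P/∂n| = 1.93×10⁻³ / (7.51×10⁻⁵ × 1.08) = 23.8 m/s

24 m s⁻¹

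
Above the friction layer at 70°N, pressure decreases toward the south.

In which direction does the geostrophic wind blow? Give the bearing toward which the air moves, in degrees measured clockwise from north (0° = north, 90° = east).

The pressure-gradient force points toward the south (bearing 180°).
Geostrophic balance: in the Northern Hemisphere the Coriolis force deflects motion to the right, so the geostrophic wind blows 90° to the right of the pressure-gradient force (low pressure on the left).
Rotating 180° by 90° clockwise gives 270° — the wind blows toward the west.

270°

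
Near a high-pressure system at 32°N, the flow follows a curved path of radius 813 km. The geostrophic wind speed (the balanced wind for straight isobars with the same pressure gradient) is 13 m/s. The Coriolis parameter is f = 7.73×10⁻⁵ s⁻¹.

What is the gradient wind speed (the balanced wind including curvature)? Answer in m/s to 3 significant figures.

18.4 m/s

Around a high, pressure-gradient force acts outward with centrifugal, so Coriolis balances both:
fV = (1/ρ)|∂P/∂n| + V²/R  →  V² − fR·V + fR·V_g = 0
With fR = 7.73×10⁻⁵ × 813×10³ m = 62.8 m/s:
V = [fR − √((fR)² − 4 fR V_g)]/2 = [62.8 − √(62.8² − 4×62.8×13)]/2 = 18.4 m/s
Supergeostrophic (V > V_g = 13 m/s), as expected around a high.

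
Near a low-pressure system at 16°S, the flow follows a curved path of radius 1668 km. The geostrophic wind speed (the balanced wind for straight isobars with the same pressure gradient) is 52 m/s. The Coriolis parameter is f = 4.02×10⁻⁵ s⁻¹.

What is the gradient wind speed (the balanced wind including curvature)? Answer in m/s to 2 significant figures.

34 m/s

Around a low, centrifugal force acts outward with Coriolis, so pressure-gradient force balances both:
(1/ρ)|∂P/∂n| = fV + V²/R  →  V² + fR·V − fR·V_g = 0
With fR = 4.02×10⁻⁵ × 1668×10³ m = 67.1 m/s:
V = [−fR + √((fR)² + 4 fR V_g)]/2 = [−67.1 + √(67.1² + 4×67.1×52)]/2 = 34.4 m/s
Subgeostrophic (V < V_g = 52 m/s), as expected around a low.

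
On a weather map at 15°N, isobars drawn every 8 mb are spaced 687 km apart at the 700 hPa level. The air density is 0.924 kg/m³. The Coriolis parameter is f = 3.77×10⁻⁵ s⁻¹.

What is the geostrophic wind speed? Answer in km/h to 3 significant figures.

Pressure gradient: |∂P/∂n| = 800 Pa / 687000 m = 1.16×10⁻³ Pa/m
Geostrophic balance (pressure-gradient force = Coriolis force):
V_g = (1/(fρ)) |∂P/∂n| = 1.16×10⁻³ / (3.77×10⁻⁵ × 0.924) = 33.4 m/s
Converting: 33.4 m/s × 3.6 = 120 km/h

120 km/h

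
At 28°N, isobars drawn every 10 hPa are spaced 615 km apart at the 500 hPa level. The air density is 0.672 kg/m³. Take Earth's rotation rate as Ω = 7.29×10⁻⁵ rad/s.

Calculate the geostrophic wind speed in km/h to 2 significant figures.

130 km/h

Coriolis parameter at 28°N:
f = 2Ω sin φ = 2 × 7.29×10⁻⁵ × sin 28° = 6.84×10⁻⁵ s⁻¹
Pressure gradient: |∂P/∂n| = 1000 Pa / 615000 m = 1.63×10⁻³ Pa/m
Geostrophic balance (pressure-gradient force = Coriolis force):
V_g = (1/(fρ)) |∂P/∂n| = 1.63×10⁻³ / (6.84×10⁻⁵ × 0.672) = 35.3 m/s
Converting: 35.3 m/s × 3.6 = 130 km/h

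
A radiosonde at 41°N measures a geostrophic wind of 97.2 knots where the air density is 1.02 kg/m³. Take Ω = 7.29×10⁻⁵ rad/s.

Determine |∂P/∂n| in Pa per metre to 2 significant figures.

4.9×10⁻³ Pa/m

Coriolis parameter at 41°N:
f = 2Ω sin φ = 2 × 7.29×10⁻⁵ × sin 41° = 9.57×10⁻⁵ s⁻¹
Wind speed in SI: 97.2 knots = 50.0 m/s
Geostrophic balance rearranged: |∂P/∂n| = f ρ V_g
|∂P/∂n| = 9.57×10⁻⁵ × 1.02 × 50.0 = 4.88×10⁻³ Pa/m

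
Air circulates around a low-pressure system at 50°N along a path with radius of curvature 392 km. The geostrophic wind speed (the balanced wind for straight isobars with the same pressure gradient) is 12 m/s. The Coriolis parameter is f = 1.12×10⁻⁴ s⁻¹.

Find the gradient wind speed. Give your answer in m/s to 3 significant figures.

Around a low, centrifugal force acts outward with Coriolis, so pressure-gradient force balances both:
(1/ρ)|∂P/∂n| = fV + V²/R  →  V² + fR·V − fR·V_g = 0
With fR = 1.12×10⁻⁴ × 392×10³ m = 43.9 m/s:
V = [−fR + √((fR)² + 4 fR V_g)]/2 = [−43.9 + √(43.9² + 4×43.9×12)]/2 = 9.81 m/s
Subgeostrophic (V < V_g = 12 m/s), as expected around a low.

9.81 m/s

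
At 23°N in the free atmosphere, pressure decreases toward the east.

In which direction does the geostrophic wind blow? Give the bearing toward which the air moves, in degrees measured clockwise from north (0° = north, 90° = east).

The pressure-gradient force points toward the east (bearing 090°).
Geostrophic balance: in the Northern Hemisphere the Coriolis force deflects motion to the right, so the geostrophic wind blows 90° to the right of the pressure-gradient force (low pressure on the left).
Rotating 090° by 90° clockwise gives 180° — the wind blows toward the south.

180°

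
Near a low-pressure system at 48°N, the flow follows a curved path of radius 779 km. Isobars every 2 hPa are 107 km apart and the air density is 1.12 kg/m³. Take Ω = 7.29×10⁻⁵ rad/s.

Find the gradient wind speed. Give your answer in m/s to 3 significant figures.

13.3 m/s

Coriolis parameter at 48°N:
f = 2Ω sin φ = 2 × 7.29×10⁻⁵ × sin 48° = 1.08×10⁻⁴ s⁻¹
Pressure gradient: |∂P/∂n| = 200 Pa / 107000 m = 1.87×10⁻³ Pa/m
Geostrophic speed: V_g = |∂P/∂n|/(fρ) = 1.87×10⁻³/(1.08×10⁻⁴ × 1.12) = 15.4 m/s
Around a low, centrifugal force acts outward with Coriolis, so pressure-gradient force balances both:
(1/ρ)|∂P/∂n| = fV + V²/R  →  V² + fR·V − fR·V_g = 0
With fR = 1.08×10⁻⁴ × 779×10³ m = 84.4 m/s:
V = [−fR + √((fR)² + 4 fR V_g)]/2 = [−84.4 + √(84.4² + 4×84.4×15.4)]/2 = 13.3 m/s
Subgeostrophic (V < V_g = 15.4 m/s), as expected around a low.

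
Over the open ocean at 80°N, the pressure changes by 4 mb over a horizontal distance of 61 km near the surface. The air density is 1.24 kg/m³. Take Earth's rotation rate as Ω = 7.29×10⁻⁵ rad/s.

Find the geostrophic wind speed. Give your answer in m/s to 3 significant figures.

36.8 m/s

Coriolis parameter at 80°N:
f = 2Ω sin φ = 2 × 7.29×10⁻⁵ × sin 80° = 1.44×10⁻⁴ s⁻¹
Pressure gradient: |∂P/∂n| = 400 Pa / 61000 m = 6.56×10⁻³ Pa/m
Geostrophic balance (pressure-gradient force = Coriolis force):
V_g = (1/(fρ)) |∂P/∂n| = 6.56×10⁻³ / (1.44×10⁻⁴ × 1.24) = 36.8 m/s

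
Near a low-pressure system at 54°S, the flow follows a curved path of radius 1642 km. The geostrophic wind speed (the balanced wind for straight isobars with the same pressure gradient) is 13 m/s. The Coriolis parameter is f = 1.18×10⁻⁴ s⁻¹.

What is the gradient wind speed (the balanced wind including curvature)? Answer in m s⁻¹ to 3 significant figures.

Around a low, centrifugal force acts outward with Coriolis, so pressure-gradient force balances both:
(1/ρ)|∂P/∂n| = fV + V²/R  →  V² + fR·V − fR·V_g = 0
With fR = 1.18×10⁻⁴ × 1642×10³ m = 194 m/s:
V = [−fR + √((fR)² + 4 fR V_g)]/2 = [−194 + √(194² + 4×194×13)]/2 = 12.2 m/s
Subgeostrophic (V < V_g = 13 m/s), as expected around a low.

12.2 m s⁻¹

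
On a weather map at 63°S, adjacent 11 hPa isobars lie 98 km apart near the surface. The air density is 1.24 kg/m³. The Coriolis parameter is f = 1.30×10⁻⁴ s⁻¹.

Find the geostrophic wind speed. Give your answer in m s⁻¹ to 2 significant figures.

Pressure gradient: |∂P/∂n| = 1100 Pa / 98000 m = 1.12×10⁻² Pa/m
Geostrophic balance (pressure-gradient force = Coriolis force):
V_g = (1/(fρ)) |∂P/∂n| = 1.12×10⁻² / (1.30×10⁻⁴ × 1.24) = 69.6 m/s

70 m s⁻¹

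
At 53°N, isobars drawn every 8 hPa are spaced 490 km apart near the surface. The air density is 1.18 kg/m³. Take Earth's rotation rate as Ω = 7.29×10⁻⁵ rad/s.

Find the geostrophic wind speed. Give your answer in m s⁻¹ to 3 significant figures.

11.9 m s⁻¹

Coriolis parameter at 53°N:
f = 2Ω sin φ = 2 × 7.29×10⁻⁵ × sin 53° = 1.16×10⁻⁴ s⁻¹
Pressure gradient: |∂P/∂n| = 800 Pa / 490000 m = 1.63×10⁻³ Pa/m
Geostrophic balance (pressure-gradient force = Coriolis force):
V_g = (1/(fρ)) |∂P/∂n| = 1.63×10⁻³ / (1.16×10⁻⁴ × 1.18) = 11.9 m/s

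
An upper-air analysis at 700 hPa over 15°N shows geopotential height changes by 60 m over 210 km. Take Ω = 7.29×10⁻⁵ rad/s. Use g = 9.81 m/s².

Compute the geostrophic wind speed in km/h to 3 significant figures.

Coriolis parameter at 15°N:
f = 2Ω sin φ = 2 × 7.29×10⁻⁵ × sin 15° = 3.77×10⁻⁵ s⁻¹
Height gradient: |∂Z/∂n| = 60 m / 210000 m = 2.86×10⁻⁴
On a pressure surface, geostrophic balance gives V_g = (g/f)|∂Z/∂n|:
V_g = 9.81 × 2.86×10⁻⁴ / 3.77×10⁻⁵ = 74.3 m/s
Converting: 74.3 m/s × 3.6 = 267 km/h

267 km/h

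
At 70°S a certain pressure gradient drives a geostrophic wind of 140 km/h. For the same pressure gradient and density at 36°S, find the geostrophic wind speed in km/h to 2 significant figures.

With the same pressure gradient and density, V_g ∝ 1/f ∝ 1/sin φ.
V₂ = V₁ · sin φ₁ / sin φ₂ = 140 × sin 70° / sin 36°
V₂ = 140 × 0.9397/0.5878 = 220 km/h

220 km/h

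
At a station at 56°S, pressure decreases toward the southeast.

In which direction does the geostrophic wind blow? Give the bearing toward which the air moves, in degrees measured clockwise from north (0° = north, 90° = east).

045°

The pressure-gradient force points toward the southeast (bearing 135°).
Geostrophic balance: in the Southern Hemisphere the Coriolis force deflects motion to the left, so the geostrophic wind blows 90° to the left of the pressure-gradient force (low pressure on the right).
Rotating 135° by 90° counterclockwise gives 045° — the wind blows toward the northeast.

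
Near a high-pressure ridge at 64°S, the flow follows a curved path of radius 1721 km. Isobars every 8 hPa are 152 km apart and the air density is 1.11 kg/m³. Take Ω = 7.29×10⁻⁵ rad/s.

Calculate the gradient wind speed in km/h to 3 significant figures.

Coriolis parameter at 64°S:
f = 2Ω sin φ = 2 × 7.29×10⁻⁵ × sin 64° = 1.31×10⁻⁴ s⁻¹
Pressure gradient: |∂P/∂n| = 800 Pa / 152000 m = 5.26×10⁻³ Pa/m
Geostrophic speed: V_g = |∂P/∂n|/(fρ) = 5.26×10⁻³/(1.31×10⁻⁴ × 1.11) = 36.2 m/s
Around a high, pressure-gradient force acts outward with centrifugal, so Coriolis balances both:
fV = (1/ρ)|∂P/∂n| + V²/R  →  V² − fR·V + fR·V_g = 0
With fR = 1.31×10⁻⁴ × 1721×10³ m = 226 m/s:
V = [fR − √((fR)² − 4 fR V_g)]/2 = [226 − √(226² − 4×226×36.2)]/2 = 45.3 m/s
Supergeostrophic (V > V_g = 36.2 m/s), as expected around a high.
Converting: 45.3 m/s × 3.6 = 163 km/h

163 km/h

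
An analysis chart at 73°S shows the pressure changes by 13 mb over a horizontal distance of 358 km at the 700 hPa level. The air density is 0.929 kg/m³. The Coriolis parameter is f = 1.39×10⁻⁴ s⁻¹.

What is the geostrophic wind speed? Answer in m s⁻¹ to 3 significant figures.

Pressure gradient: |∂P/∂n| = 1300 Pa / 358000 m = 3.63×10⁻³ Pa/m
Geostrophic balance (pressure-gradient force = Coriolis force):
V_g = (1/(fρ)) |∂P/∂n| = 3.63×10⁻³ / (1.39×10⁻⁴ × 0.929) = 28.1 m/s

28.1 m s⁻¹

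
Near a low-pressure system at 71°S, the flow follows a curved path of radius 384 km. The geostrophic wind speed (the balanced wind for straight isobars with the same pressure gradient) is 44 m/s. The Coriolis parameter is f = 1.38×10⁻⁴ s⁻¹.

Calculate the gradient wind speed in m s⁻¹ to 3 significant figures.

28.6 m s⁻¹

Around a low, centrifugal force acts outward with Coriolis, so pressure-gradient force balances both:
(1/ρ)|∂P/∂n| = fV + V²/R  →  V² + fR·V − fR·V_g = 0
With fR = 1.38×10⁻⁴ × 384×10³ m = 53.0 m/s:
V = [−fR + √((fR)² + 4 fR V_g)]/2 = [−53.0 + √(53.0² + 4×53.0×44)]/2 = 28.6 m/s
Subgeostrophic (V < V_g = 44 m/s), as expected around a low.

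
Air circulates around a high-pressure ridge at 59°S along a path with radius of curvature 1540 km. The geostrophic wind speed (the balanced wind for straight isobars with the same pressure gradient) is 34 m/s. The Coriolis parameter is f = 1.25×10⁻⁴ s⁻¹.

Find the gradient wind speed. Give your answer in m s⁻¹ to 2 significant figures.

Around a high, pressure-gradient force acts outward with centrifugal, so Coriolis balances both:
fV = (1/ρ)|∂P/∂n| + V²/R  →  V² − fR·V + fR·V_g = 0
With fR = 1.25×10⁻⁴ × 1540×10³ m = 192 m/s:
V = [fR − √((fR)² − 4 fR V_g)]/2 = [192 − √(192² − 4×192×34)]/2 = 44.1 m/s
Supergeostrophic (V > V_g = 34 m/s), as expected around a high.

44 m s⁻¹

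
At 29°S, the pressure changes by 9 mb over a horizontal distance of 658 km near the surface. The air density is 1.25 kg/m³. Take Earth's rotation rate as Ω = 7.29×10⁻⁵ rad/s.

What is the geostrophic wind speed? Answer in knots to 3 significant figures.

30.1 knots

Coriolis parameter at 29°S:
f = 2Ω sin φ = 2 × 7.29×10⁻⁵ × sin 29° = 7.07×10⁻⁵ s⁻¹
Pressure gradient: |∂P/∂n| = 900 Pa / 658000 m = 1.37×10⁻³ Pa/m
Geostrophic balance (pressure-gradient force = Coriolis force):
V_g = (1/(fρ)) |∂P/∂n| = 1.37×10⁻³ / (7.07×10⁻⁵ × 1.25) = 15.5 m/s
Converting: 15.5 m/s × 1.944 = 30.1 knots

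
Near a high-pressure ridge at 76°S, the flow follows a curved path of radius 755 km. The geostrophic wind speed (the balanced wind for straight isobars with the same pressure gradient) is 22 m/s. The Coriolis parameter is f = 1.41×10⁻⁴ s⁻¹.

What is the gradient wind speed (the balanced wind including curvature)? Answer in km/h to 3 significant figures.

Around a high, pressure-gradient force acts outward with centrifugal, so Coriolis balances both:
fV = (1/ρ)|∂P/∂n| + V²/R  →  V² − fR·V + fR·V_g = 0
With fR = 1.41×10⁻⁴ × 755×10³ m = 106 m/s:
V = [fR − √((fR)² − 4 fR V_g)]/2 = [106 − √(106² − 4×106×22)]/2 = 31.1 m/s
Supergeostrophic (V > V_g = 22 m/s), as expected around a high.
Converting: 31.1 m/s × 3.6 = 112 km/h

112 km/h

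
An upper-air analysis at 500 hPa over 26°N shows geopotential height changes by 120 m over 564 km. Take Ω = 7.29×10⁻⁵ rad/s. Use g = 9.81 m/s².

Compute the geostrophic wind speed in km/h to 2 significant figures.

Coriolis parameter at 26°N:
f = 2Ω sin φ = 2 × 7.29×10⁻⁵ × sin 26° = 6.39×10⁻⁵ s⁻¹
Height gradient: |∂Z/∂n| = 120 m / 564000 m = 2.13×10⁻⁴
On a pressure surface, geostrophic balance gives V_g = (g/f)|∂Z/∂n|:
V_g = 9.81 × 2.13×10⁻⁴ / 6.39×10⁻⁵ = 32.7 m/s
Converting: 32.7 m/s × 3.6 = 120 km/h

120 km/h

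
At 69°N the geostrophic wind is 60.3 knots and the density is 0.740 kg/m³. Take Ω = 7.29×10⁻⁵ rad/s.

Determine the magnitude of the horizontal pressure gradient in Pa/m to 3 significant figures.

3.12×10⁻³ Pa/m

Coriolis parameter at 69°N:
f = 2Ω sin φ = 2 × 7.29×10⁻⁵ × sin 69° = 1.36×10⁻⁴ s⁻¹
Wind speed in SI: 60.3 knots = 31.0 m/s
Geostrophic balance rearranged: |∂P/∂n| = f ρ V_g
|∂P/∂n| = 1.36×10⁻⁴ × 0.740 × 31.0 = 3.12×10⁻³ Pa/m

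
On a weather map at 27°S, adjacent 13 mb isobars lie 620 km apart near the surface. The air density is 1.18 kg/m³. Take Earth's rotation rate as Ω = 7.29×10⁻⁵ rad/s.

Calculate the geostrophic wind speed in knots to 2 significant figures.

Coriolis parameter at 27°S:
f = 2Ω sin φ = 2 × 7.29×10⁻⁵ × sin 27° = 6.62×10⁻⁵ s⁻¹
Pressure gradient: |∂P/∂n| = 1300 Pa / 620000 m = 2.10×10⁻³ Pa/m
Geostrophic balance (pressure-gradient force = Coriolis force):
V_g = (1/(fρ)) |∂P/∂n| = 2.10×10⁻³ / (6.62×10⁻⁵ × 1.18) = 26.8 m/s
Converting: 26.8 m/s × 1.944 = 52 knots

52 knots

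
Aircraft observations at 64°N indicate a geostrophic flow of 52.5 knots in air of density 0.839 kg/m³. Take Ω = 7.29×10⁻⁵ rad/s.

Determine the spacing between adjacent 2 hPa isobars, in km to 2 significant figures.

Coriolis parameter at 64°N:
f = 2Ω sin φ = 2 × 7.29×10⁻⁵ × sin 64° = 1.31×10⁻⁴ s⁻¹
Wind speed in SI: 52.5 knots = 27.0 m/s
Geostrophic balance rearranged: |∂P/∂n| = f ρ V_g
|∂P/∂n| = 1.31×10⁻⁴ × 0.839 × 27.0 = 2.97×10⁻³ Pa/m
Isobar spacing: Δn = ΔP/|∂P/∂n| = 200 Pa / 2.97×10⁻³ Pa/m = 67352 m ≈ 67 km

67 km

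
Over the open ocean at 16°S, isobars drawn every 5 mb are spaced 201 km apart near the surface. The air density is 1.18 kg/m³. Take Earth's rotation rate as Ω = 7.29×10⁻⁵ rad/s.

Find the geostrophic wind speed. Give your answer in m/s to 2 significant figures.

52 m/s

Coriolis parameter at 16°S:
f = 2Ω sin φ = 2 × 7.29×10⁻⁵ × sin 16° = 4.02×10⁻⁵ s⁻¹
Pressure gradient: |∂P/∂n| = 500 Pa / 201000 m = 2.49×10⁻³ Pa/m
Geostrophic balance (pressure-gradient force = Coriolis force):
V_g = (1/(fρ)) |∂P/∂n| = 2.49×10⁻³ / (4.02×10⁻⁵ × 1.18) = 52.5 m/s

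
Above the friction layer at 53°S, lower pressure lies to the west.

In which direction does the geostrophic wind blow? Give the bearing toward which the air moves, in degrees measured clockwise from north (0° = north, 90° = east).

180°

The pressure-gradient force points toward the west (bearing 270°).
Geostrophic balance: in the Southern Hemisphere the Coriolis force deflects motion to the left, so the geostrophic wind blows 90° to the left of the pressure-gradient force (low pressure on the right).
Rotating 270° by 90° counterclockwise gives 180° — the wind blows toward the south.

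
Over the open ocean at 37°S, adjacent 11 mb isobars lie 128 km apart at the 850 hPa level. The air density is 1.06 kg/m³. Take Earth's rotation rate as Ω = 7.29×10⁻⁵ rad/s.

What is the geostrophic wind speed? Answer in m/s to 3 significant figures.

Coriolis parameter at 37°S:
f = 2Ω sin φ = 2 × 7.29×10⁻⁵ × sin 37° = 8.77×10⁻⁵ s⁻¹
Pressure gradient: |∂P/∂n| = 1100 Pa / 128000 m = 8.59×10⁻³ Pa/m
Geostrophic balance (pressure-gradient force = Coriolis force):
V_g = (1/(fρ)) |∂P/∂n| = 8.59×10⁻³ / (8.77×10⁻⁵ × 1.06) = 92.4 m/s

92.4 m/s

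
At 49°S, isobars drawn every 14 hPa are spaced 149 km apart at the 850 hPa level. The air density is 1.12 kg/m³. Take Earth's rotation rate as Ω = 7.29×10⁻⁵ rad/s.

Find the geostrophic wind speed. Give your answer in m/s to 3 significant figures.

76.2 m/s

Coriolis parameter at 49°S:
f = 2Ω sin φ = 2 × 7.29×10⁻⁵ × sin 49° = 1.10×10⁻⁴ s⁻¹
Pressure gradient: |∂P/∂n| = 1400 Pa / 149000 m = 9.40×10⁻³ Pa/m
Geostrophic balance (pressure-gradient force = Coriolis force):
V_g = (1/(fρ)) |∂P/∂n| = 9.40×10⁻³ / (1.10×10⁻⁴ × 1.12) = 76.2 m/s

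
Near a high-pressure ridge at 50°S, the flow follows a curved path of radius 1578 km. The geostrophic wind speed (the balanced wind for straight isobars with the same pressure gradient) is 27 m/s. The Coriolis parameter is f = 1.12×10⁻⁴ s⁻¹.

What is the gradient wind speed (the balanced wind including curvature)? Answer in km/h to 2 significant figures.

Around a high, pressure-gradient force acts outward with centrifugal, so Coriolis balances both:
fV = (1/ρ)|∂P/∂n| + V²/R  →  V² − fR·V + fR·V_g = 0
With fR = 1.12×10⁻⁴ × 1578×10³ m = 177 m/s:
V = [fR − √((fR)² − 4 fR V_g)]/2 = [177 − √(177² − 4×177×27)]/2 = 33.3 m/s
Supergeostrophic (V > V_g = 27 m/s), as expected around a high.
Converting: 33.3 m/s × 3.6 = 120 km/h

120 km/h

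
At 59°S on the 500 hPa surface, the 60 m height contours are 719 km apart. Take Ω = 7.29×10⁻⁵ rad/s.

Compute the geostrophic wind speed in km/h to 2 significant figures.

Coriolis parameter at 59°S:
f = 2Ω sin φ = 2 × 7.29×10⁻⁵ × sin 59° = 1.25×10⁻⁴ s⁻¹
Height gradient: |∂Z/∂n| = 60 m / 719000 m = 8.34×10⁻⁵
On a pressure surface, geostrophic balance gives V_g = (g/f)|∂Z/∂n|:
V_g = 9.81 × 8.34×10⁻⁵ / 1.25×10⁻⁴ = 6.55 m/s
Converting: 6.55 m/s × 3.6 = 24 km/h

24 km/h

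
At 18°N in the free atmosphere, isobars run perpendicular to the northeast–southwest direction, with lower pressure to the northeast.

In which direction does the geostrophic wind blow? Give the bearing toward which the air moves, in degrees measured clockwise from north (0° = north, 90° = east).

The pressure-gradient force points toward the northeast (bearing 045°).
Geostrophic balance: in the Northern Hemisphere the Coriolis force deflects motion to the right, so the geostrophic wind blows 90° to the right of the pressure-gradient force (low pressure on the left).
Rotating 045° by 90° clockwise gives 135° — the wind blows toward the southeast.

135°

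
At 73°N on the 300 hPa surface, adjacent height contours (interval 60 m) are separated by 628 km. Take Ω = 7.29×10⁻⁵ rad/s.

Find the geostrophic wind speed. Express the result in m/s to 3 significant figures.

Coriolis parameter at 73°N:
f = 2Ω sin φ = 2 × 7.29×10⁻⁵ × sin 73° = 1.39×10⁻⁴ s⁻¹
Height gradient: |∂Z/∂n| = 60 m / 628000 m = 9.55×10⁻⁵
On a pressure surface, geostrophic balance gives V_g = (g/f)|∂Z/∂n|:
V_g = 9.81 × 9.55×10⁻⁵ / 1.39×10⁻⁴ = 6.72 m/s

6.72 m/s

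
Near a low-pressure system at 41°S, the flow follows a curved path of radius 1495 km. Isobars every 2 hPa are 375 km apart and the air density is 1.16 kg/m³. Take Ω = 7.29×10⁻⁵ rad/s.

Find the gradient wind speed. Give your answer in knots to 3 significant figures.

9.05 knots

Coriolis parameter at 41°S:
f = 2Ω sin φ = 2 × 7.29×10⁻⁵ × sin 41° = 9.57×10⁻⁵ s⁻¹
Pressure gradient: |∂P/∂n| = 200 Pa / 375000 m = 5.33×10⁻⁴ Pa/m
Geostrophic speed: V_g = |∂P/∂n|/(fρ) = 5.33×10⁻⁴/(9.57×10⁻⁵ × 1.16) = 4.81 m/s
Around a low, centrifugal force acts outward with Coriolis, so pressure-gradient force balances both:
(1/ρ)|∂P/∂n| = fV + V²/R  →  V² + fR·V − fR·V_g = 0
With fR = 9.57×10⁻⁵ × 1495×10³ m = 143 m/s:
V = [−fR + √((fR)² + 4 fR V_g)]/2 = [−143 + √(143² + 4×143×4.81)]/2 = 4.66 m/s
Subgeostrophic (V < V_g = 4.81 m/s), as expected around a low.
Converting: 4.66 m/s × 1.944 = 9.05 knots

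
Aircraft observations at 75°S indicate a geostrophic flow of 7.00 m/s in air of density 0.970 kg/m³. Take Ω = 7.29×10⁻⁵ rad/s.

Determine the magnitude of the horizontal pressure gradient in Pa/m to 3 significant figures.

Coriolis parameter at 75°S:
f = 2Ω sin φ = 2 × 7.29×10⁻⁵ × sin 75° = 1.41×10⁻⁴ s⁻¹
Geostrophic balance rearranged: |∂P/∂n| = f ρ V_g
|∂P/∂n| = 1.41×10⁻⁴ × 0.970 × 7.00 = 9.56×10⁻⁴ Pa/m

9.56×10⁻⁴ Pa/m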